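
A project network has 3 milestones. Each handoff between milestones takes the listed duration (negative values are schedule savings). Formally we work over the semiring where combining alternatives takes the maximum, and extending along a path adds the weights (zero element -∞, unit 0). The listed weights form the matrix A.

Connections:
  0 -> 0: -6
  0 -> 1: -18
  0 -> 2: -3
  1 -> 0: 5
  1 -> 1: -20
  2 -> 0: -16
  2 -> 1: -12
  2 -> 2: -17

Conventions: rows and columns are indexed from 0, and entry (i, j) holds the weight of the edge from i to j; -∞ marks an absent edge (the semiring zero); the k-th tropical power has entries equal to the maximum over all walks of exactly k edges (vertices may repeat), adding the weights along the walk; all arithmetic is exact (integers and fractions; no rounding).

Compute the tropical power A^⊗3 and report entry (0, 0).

A^⊗2:
  [-12, -15, -9]
  [-1, -13, 2]
  [-7, -29, -19]
A^⊗3:
  [-10, -21, -15]
  [-7, -10, -4]
  [-13, -25, -10]
Key observation: the optimum is the walk 0->2->1->0, with weight (-3) + (-12) + 5 = -10.
Optimal value attained by: walk 0->2->1->0.
Answer: (A^⊗3)[0][0] = -10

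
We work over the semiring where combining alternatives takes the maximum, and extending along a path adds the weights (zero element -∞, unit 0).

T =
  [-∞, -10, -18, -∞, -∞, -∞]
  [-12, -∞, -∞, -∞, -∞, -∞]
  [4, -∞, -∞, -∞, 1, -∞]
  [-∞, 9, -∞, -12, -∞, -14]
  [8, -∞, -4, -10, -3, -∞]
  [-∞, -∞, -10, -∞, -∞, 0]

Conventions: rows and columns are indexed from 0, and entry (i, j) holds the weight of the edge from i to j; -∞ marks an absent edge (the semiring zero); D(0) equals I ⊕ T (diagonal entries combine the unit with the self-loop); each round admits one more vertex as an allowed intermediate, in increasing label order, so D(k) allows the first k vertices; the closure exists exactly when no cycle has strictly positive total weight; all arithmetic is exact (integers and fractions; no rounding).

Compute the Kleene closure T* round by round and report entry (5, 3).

D(0):
  [0, -10, -18, -∞, -∞, -∞]
  [-12, 0, -∞, -∞, -∞, -∞]
  [4, -∞, 0, -∞, 1, -∞]
  [-∞, 9, -∞, 0, -∞, -14]
  [8, -∞, -4, -10, 0, -∞]
  [-∞, -∞, -10, -∞, -∞, 0]
D(1):
  [0, -10, -18, -∞, -∞, -∞]
  [-12, 0, -30, -∞, -∞, -∞]
  [4, -6, 0, -∞, 1, -∞]
  [-∞, 9, -∞, 0, -∞, -14]
  [8, -2, -4, -10, 0, -∞]
  [-∞, -∞, -10, -∞, -∞, 0]
D(2):
  [0, -10, -18, -∞, -∞, -∞]
  [-12, 0, -30, -∞, -∞, -∞]
  [4, -6, 0, -∞, 1, -∞]
  [-3, 9, -21, 0, -∞, -14]
  [8, -2, -4, -10, 0, -∞]
  [-∞, -∞, -10, -∞, -∞, 0]
D(3):
  [0, -10, -18, -∞, -17, -∞]
  [-12, 0, -30, -∞, -29, -∞]
  [4, -6, 0, -∞, 1, -∞]
  [-3, 9, -21, 0, -20, -14]
  [8, -2, -4, -10, 0, -∞]
  [-6, -16, -10, -∞, -9, 0]
D(4):
  [0, -10, -18, -∞, -17, -∞]
  [-12, 0, -30, -∞, -29, -∞]
  [4, -6, 0, -∞, 1, -∞]
  [-3, 9, -21, 0, -20, -14]
  [8, -1, -4, -10, 0, -24]
  [-6, -16, -10, -∞, -9, 0]
D(5):
  [0, -10, -18, -27, -17, -41]
  [-12, 0, -30, -39, -29, -53]
  [9, 0, 0, -9, 1, -23]
  [-3, 9, -21, 0, -20, -14]
  [8, -1, -4, -10, 0, -24]
  [-1, -10, -10, -19, -9, 0]
D(6):
  [0, -10, -18, -27, -17, -41]
  [-12, 0, -30, -39, -29, -53]
  [9, 0, 0, -9, 1, -23]
  [-3, 9, -21, 0, -20, -14]
  [8, -1, -4, -10, 0, -24]
  [-1, -10, -10, -19, -9, 0]
Answer: T*[5][3] = -19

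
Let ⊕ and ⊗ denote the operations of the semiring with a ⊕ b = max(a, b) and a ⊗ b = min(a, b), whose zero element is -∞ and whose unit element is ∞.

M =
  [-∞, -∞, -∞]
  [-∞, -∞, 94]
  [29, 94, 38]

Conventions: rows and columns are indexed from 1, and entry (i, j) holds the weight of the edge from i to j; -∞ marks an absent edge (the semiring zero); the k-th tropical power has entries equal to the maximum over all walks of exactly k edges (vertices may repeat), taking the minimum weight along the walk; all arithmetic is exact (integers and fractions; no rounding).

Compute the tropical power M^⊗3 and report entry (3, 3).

M^⊗2:
  [-∞, -∞, -∞]
  [29, 94, 38]
  [29, 38, 94]
M^⊗3:
  [-∞, -∞, -∞]
  [29, 38, 94]
  [29, 94, 38]
Key observation: the optimum is the walk 3->2->3->3, with weight 94 min 94 min 38 = 38.
Optimal value attained by: walk 3->2->3->3.
Answer: (M^⊗3)[3][3] = 38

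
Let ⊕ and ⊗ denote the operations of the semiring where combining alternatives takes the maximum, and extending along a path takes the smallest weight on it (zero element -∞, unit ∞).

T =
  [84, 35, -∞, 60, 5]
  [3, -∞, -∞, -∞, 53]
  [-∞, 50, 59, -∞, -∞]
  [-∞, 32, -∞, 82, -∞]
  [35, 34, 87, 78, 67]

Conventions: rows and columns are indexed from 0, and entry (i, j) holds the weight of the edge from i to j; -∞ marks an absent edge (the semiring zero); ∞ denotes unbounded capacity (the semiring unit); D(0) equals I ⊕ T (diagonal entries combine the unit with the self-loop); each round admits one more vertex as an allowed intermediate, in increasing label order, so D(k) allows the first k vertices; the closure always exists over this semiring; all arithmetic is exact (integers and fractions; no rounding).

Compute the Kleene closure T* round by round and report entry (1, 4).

D(0):
  [∞, 35, -∞, 60, 5]
  [3, ∞, -∞, -∞, 53]
  [-∞, 50, ∞, -∞, -∞]
  [-∞, 32, -∞, ∞, -∞]
  [35, 34, 87, 78, ∞]
D(1):
  [∞, 35, -∞, 60, 5]
  [3, ∞, -∞, 3, 53]
  [-∞, 50, ∞, -∞, -∞]
  [-∞, 32, -∞, ∞, -∞]
  [35, 35, 87, 78, ∞]
D(2):
  [∞, 35, -∞, 60, 35]
  [3, ∞, -∞, 3, 53]
  [3, 50, ∞, 3, 50]
  [3, 32, -∞, ∞, 32]
  [35, 35, 87, 78, ∞]
D(3):
  [∞, 35, -∞, 60, 35]
  [3, ∞, -∞, 3, 53]
  [3, 50, ∞, 3, 50]
  [3, 32, -∞, ∞, 32]
  [35, 50, 87, 78, ∞]
D(4):
  [∞, 35, -∞, 60, 35]
  [3, ∞, -∞, 3, 53]
  [3, 50, ∞, 3, 50]
  [3, 32, -∞, ∞, 32]
  [35, 50, 87, 78, ∞]
D(5):
  [∞, 35, 35, 60, 35]
  [35, ∞, 53, 53, 53]
  [35, 50, ∞, 50, 50]
  [32, 32, 32, ∞, 32]
  [35, 50, 87, 78, ∞]
Answer: T*[1][4] = 53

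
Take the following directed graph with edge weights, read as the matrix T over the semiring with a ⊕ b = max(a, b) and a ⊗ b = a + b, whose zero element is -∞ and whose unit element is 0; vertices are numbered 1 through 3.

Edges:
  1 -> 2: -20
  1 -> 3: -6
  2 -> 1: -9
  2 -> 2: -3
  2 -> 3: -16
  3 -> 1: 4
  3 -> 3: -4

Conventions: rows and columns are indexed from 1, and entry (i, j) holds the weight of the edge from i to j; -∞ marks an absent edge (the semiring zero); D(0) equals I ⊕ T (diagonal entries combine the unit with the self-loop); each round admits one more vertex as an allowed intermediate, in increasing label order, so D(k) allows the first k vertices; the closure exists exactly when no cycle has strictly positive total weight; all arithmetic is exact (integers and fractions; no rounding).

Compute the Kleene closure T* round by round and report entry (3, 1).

D(0):
  [0, -20, -6]
  [-9, 0, -16]
  [4, -∞, 0]
D(1):
  [0, -20, -6]
  [-9, 0, -15]
  [4, -16, 0]
D(2):
  [0, -20, -6]
  [-9, 0, -15]
  [4, -16, 0]
D(3):
  [0, -20, -6]
  [-9, 0, -15]
  [4, -16, 0]
Answer: T*[3][1] = 4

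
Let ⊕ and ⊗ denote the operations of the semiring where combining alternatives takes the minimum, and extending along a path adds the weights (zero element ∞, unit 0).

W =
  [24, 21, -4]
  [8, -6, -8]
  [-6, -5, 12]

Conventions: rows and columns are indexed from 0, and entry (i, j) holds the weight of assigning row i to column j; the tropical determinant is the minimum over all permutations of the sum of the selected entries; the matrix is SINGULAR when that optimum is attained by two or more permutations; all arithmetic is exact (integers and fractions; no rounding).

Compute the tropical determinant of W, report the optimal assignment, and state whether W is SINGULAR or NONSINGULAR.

σ = (0, 1, 2): 24 + (-6) + 12 = 30
σ = (0, 2, 1): 24 + (-8) + (-5) = 11
σ = (1, 0, 2): 21 + 8 + 12 = 41
σ = (1, 2, 0): 21 + (-8) + (-6) = 7
σ = (2, 0, 1): (-4) + 8 + (-5) = -1
σ = (2, 1, 0): (-4) + (-6) + (-6) = -16
Optimal value attained by: σ = (2, 1, 0).
Answer: det⊕(W) = -16; verdict: NONSINGULAR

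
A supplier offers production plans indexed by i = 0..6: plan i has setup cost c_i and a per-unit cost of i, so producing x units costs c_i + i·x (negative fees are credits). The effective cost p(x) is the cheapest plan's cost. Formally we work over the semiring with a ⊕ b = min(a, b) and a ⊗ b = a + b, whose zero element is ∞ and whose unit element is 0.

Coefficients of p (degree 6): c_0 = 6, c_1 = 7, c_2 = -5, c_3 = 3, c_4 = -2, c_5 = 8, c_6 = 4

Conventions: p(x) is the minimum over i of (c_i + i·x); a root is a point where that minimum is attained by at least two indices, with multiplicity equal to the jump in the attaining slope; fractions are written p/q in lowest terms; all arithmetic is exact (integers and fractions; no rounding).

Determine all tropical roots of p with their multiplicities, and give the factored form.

hull edge (i=0, c=6) to (i=2, c=-5): slope -11/2, span 2
hull edge (i=2, c=-5) to (i=4, c=-2): slope 3/2, span 2
hull edge (i=4, c=-2) to (i=6, c=4): slope 3, span 2
Factored form: p(x) = 4 ⊗ (x ⊕ (-3)) ⊗ (x ⊕ (-3)) ⊗ (x ⊕ (-3/2)) ⊗ (x ⊕ (-3/2)) ⊗ (x ⊕ 11/2) ⊗ (x ⊕ 11/2)
Answer: roots = -3 (mult 2), -3/2 (mult 2), 11/2 (mult 2)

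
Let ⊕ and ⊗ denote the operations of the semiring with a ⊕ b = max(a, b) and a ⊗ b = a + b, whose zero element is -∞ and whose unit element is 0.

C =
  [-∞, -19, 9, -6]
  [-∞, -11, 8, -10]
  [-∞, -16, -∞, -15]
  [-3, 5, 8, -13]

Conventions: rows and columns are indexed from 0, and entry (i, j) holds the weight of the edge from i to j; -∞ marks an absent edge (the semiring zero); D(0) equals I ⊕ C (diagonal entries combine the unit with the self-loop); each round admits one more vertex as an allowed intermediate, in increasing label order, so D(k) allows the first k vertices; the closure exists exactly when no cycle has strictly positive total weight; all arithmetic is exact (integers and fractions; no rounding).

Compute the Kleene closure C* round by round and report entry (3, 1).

D(0):
  [0, -19, 9, -6]
  [-∞, 0, 8, -10]
  [-∞, -16, 0, -15]
  [-3, 5, 8, 0]
D(1):
  [0, -19, 9, -6]
  [-∞, 0, 8, -10]
  [-∞, -16, 0, -15]
  [-3, 5, 8, 0]
D(2):
  [0, -19, 9, -6]
  [-∞, 0, 8, -10]
  [-∞, -16, 0, -15]
  [-3, 5, 13, 0]
D(3):
  [0, -7, 9, -6]
  [-∞, 0, 8, -7]
  [-∞, -16, 0, -15]
  [-3, 5, 13, 0]
D(4):
  [0, -1, 9, -6]
  [-10, 0, 8, -7]
  [-18, -10, 0, -15]
  [-3, 5, 13, 0]
Answer: C*[3][1] = 5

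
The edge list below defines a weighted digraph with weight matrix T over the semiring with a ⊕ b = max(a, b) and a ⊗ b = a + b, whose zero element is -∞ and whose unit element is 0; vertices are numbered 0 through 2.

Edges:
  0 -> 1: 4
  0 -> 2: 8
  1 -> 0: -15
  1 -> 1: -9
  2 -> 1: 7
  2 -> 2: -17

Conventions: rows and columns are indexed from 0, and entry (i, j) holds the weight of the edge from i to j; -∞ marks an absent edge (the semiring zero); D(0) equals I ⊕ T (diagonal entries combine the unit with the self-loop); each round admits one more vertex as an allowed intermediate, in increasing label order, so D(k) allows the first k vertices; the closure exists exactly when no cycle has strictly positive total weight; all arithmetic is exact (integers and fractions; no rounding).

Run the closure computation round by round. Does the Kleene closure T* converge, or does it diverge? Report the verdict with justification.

D(0):
  [0, 4, 8]
  [-15, 0, -∞]
  [-∞, 7, 0]
D(1):
  [0, 4, 8]
  [-15, 0, -7]
  [-∞, 7, 0]
D(2):
  [0, 4, 8]
  [-15, 0, -7]
  [-8, 7, 0]
D(3):
  [0, 15, 8]
  [-15, 0, -7]
  [-8, 7, 0]
Key observation: every diagonal entry stays at the unit through all rounds, so no improving cycle exists.
Answer: CONVERGES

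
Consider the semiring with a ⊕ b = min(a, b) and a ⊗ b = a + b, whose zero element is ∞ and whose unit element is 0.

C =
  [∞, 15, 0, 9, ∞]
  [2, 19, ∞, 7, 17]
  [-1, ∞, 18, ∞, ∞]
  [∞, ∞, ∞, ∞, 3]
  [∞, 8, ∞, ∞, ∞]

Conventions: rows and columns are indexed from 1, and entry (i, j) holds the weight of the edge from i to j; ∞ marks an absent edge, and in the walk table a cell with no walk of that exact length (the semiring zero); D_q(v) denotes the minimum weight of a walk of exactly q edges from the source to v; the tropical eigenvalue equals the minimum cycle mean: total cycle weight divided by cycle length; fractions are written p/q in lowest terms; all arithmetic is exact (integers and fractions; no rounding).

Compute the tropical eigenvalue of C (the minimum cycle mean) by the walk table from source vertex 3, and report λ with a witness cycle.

q=0: [∞, ∞, 0, ∞, ∞]
q=1: [-1, ∞, 18, ∞, ∞]
q=2: [17, 14, -1, 8, ∞]
q=3: [-2, 32, 17, 21, 11]
q=4: [16, 13, -2, 7, 24]
q=5: [-3, 31, 16, 20, 10]
Optimal cycle mean attained by: cycle 1->3->1, total 0 + (-1), length 2.
Answer: λ = -1/2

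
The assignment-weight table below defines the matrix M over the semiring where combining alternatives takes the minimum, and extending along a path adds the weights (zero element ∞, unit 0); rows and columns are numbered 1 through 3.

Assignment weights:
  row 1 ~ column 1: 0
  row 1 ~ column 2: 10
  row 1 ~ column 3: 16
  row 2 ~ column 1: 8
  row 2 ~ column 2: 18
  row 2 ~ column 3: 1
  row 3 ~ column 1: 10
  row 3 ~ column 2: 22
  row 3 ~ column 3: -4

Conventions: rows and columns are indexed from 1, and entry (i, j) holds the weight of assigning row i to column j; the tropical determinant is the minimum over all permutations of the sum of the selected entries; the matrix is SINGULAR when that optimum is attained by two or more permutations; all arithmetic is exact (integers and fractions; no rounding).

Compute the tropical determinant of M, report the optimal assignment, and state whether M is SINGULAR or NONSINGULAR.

σ = (1, 2, 3): 0 + 18 + (-4) = 14
σ = (1, 3, 2): 0 + 1 + 22 = 23
σ = (2, 1, 3): 10 + 8 + (-4) = 14
σ = (2, 3, 1): 10 + 1 + 10 = 21
σ = (3, 1, 2): 16 + 8 + 22 = 46
σ = (3, 2, 1): 16 + 18 + 10 = 44
Optimal value attained by: σ = (1, 2, 3).
Answer: det⊕(M) = 14; verdict: SINGULAR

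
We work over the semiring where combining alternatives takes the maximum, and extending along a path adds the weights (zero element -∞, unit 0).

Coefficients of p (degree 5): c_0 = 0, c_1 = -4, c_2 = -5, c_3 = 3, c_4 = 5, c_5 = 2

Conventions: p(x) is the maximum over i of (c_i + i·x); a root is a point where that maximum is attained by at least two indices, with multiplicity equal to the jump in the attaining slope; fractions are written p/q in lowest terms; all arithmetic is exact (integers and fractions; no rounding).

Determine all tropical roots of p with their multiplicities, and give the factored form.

hull edge (i=0, c=0) to (i=4, c=5): slope 5/4, span 4
hull edge (i=4, c=5) to (i=5, c=2): slope -3, span 1
Factored form: p(x) = 2 ⊗ (x ⊕ (-5/4)) ⊗ (x ⊕ (-5/4)) ⊗ (x ⊕ (-5/4)) ⊗ (x ⊕ (-5/4)) ⊗ (x ⊕ 3)
Answer: roots = -5/4 (mult 4), 3 (mult 1)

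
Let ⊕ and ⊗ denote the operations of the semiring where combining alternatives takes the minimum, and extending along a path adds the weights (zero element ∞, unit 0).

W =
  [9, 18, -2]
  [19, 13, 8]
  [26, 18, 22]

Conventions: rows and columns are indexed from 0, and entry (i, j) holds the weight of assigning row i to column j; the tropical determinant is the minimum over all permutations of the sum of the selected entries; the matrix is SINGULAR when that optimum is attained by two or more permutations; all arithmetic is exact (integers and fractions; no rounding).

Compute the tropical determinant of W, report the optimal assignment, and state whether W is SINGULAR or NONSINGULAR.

σ = (0, 1, 2): 9 + 13 + 22 = 44
σ = (0, 2, 1): 9 + 8 + 18 = 35
σ = (1, 0, 2): 18 + 19 + 22 = 59
σ = (1, 2, 0): 18 + 8 + 26 = 52
σ = (2, 0, 1): (-2) + 19 + 18 = 35
σ = (2, 1, 0): (-2) + 13 + 26 = 37
Optimal value attained by: σ = (0, 2, 1).
Answer: det⊕(W) = 35; verdict: SINGULAR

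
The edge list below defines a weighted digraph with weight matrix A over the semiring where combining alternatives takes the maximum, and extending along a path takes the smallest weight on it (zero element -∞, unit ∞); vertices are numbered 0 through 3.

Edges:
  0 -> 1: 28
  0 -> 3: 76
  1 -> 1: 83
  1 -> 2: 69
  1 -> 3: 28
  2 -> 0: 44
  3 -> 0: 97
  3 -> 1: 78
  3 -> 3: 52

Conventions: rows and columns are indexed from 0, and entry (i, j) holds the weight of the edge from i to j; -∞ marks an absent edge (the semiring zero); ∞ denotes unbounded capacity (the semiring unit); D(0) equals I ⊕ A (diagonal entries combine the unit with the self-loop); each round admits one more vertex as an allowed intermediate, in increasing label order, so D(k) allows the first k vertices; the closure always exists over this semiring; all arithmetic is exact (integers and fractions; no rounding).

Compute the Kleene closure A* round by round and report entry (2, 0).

D(0):
  [∞, 28, -∞, 76]
  [-∞, ∞, 69, 28]
  [44, -∞, ∞, -∞]
  [97, 78, -∞, ∞]
D(1):
  [∞, 28, -∞, 76]
  [-∞, ∞, 69, 28]
  [44, 28, ∞, 44]
  [97, 78, -∞, ∞]
D(2):
  [∞, 28, 28, 76]
  [-∞, ∞, 69, 28]
  [44, 28, ∞, 44]
  [97, 78, 69, ∞]
D(3):
  [∞, 28, 28, 76]
  [44, ∞, 69, 44]
  [44, 28, ∞, 44]
  [97, 78, 69, ∞]
D(4):
  [∞, 76, 69, 76]
  [44, ∞, 69, 44]
  [44, 44, ∞, 44]
  [97, 78, 69, ∞]
Answer: A*[2][0] = 44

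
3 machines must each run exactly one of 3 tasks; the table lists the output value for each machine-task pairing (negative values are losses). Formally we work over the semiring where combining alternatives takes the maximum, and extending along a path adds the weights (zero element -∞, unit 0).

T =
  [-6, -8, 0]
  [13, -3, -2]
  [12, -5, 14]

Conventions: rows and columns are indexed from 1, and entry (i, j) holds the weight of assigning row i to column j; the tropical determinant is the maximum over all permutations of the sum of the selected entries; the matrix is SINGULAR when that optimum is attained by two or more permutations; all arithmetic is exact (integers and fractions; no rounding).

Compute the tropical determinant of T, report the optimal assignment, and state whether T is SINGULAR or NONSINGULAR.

σ = (1, 2, 3): (-6) + (-3) + 14 = 5
σ = (1, 3, 2): (-6) + (-2) + (-5) = -13
σ = (2, 1, 3): (-8) + 13 + 14 = 19
σ = (2, 3, 1): (-8) + (-2) + 12 = 2
σ = (3, 1, 2): 0 + 13 + (-5) = 8
σ = (3, 2, 1): 0 + (-3) + 12 = 9
Optimal value attained by: σ = (2, 1, 3).
Answer: det⊕(T) = 19; verdict: NONSINGULAR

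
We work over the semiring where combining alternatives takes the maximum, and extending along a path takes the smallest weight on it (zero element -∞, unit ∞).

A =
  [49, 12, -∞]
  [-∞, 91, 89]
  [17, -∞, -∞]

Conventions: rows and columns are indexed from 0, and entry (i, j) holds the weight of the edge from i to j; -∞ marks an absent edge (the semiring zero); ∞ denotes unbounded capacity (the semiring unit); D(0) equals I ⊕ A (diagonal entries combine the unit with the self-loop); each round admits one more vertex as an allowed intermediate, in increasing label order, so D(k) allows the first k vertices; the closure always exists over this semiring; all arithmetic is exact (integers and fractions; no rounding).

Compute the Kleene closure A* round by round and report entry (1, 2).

D(0):
  [∞, 12, -∞]
  [-∞, ∞, 89]
  [17, -∞, ∞]
D(1):
  [∞, 12, -∞]
  [-∞, ∞, 89]
  [17, 12, ∞]
D(2):
  [∞, 12, 12]
  [-∞, ∞, 89]
  [17, 12, ∞]
D(3):
  [∞, 12, 12]
  [17, ∞, 89]
  [17, 12, ∞]
Answer: A*[1][2] = 89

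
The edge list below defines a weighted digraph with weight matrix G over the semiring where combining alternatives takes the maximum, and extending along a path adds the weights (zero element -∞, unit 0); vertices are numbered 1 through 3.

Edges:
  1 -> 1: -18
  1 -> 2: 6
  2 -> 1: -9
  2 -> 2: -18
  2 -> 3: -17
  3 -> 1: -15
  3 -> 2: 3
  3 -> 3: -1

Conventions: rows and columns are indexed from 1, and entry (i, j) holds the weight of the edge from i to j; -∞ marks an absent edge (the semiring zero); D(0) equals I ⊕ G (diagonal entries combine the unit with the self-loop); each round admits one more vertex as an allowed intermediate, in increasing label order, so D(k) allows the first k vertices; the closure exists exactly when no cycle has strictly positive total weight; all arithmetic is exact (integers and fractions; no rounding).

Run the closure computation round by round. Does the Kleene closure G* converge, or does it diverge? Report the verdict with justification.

D(0):
  [0, 6, -∞]
  [-9, 0, -17]
  [-15, 3, 0]
D(1):
  [0, 6, -∞]
  [-9, 0, -17]
  [-15, 3, 0]
D(2):
  [0, 6, -11]
  [-9, 0, -17]
  [-6, 3, 0]
D(3):
  [0, 6, -11]
  [-9, 0, -17]
  [-6, 3, 0]
Key observation: every diagonal entry stays at the unit through all rounds, so no improving cycle exists.
Answer: CONVERGES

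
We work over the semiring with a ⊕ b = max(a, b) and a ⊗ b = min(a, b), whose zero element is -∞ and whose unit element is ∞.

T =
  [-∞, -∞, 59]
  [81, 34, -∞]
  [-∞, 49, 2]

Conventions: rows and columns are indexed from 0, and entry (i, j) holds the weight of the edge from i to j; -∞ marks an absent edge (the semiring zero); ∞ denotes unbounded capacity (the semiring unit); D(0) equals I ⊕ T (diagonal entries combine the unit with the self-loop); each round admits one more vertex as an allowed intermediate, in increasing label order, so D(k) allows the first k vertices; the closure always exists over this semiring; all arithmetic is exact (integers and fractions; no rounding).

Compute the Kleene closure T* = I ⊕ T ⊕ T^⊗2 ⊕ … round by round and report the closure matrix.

D(0):
  [∞, -∞, 59]
  [81, ∞, -∞]
  [-∞, 49, ∞]
D(1):
  [∞, -∞, 59]
  [81, ∞, 59]
  [-∞, 49, ∞]
D(2):
  [∞, -∞, 59]
  [81, ∞, 59]
  [49, 49, ∞]
D(3):
  [∞, 49, 59]
  [81, ∞, 59]
  [49, 49, ∞]
Answer: T* = [[∞, 49, 59], [81, ∞, 59], [49, 49, ∞]]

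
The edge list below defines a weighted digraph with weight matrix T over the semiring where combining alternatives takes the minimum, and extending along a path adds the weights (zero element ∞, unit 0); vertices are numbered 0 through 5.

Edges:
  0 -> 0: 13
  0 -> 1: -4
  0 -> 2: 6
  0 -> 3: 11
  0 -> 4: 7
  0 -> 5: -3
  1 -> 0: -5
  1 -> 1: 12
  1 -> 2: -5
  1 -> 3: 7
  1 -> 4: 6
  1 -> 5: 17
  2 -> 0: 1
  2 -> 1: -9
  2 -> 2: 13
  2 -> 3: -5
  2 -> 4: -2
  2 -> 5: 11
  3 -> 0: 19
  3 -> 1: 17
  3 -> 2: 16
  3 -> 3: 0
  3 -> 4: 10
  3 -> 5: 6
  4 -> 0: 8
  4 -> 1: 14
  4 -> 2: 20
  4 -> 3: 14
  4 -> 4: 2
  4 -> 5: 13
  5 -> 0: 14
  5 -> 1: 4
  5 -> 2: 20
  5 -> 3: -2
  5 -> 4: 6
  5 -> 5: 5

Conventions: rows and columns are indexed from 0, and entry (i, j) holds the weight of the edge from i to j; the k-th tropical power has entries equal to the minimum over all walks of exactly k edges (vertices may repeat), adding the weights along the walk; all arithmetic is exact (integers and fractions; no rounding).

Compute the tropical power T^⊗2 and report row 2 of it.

T^⊗2:
  [-9, -3, -9, -5, 2, 2]
  [-4, -14, 1, -10, -7, -8]
  [-14, -3, -14, -5, -3, -2]
  [12, 7, 12, 0, 10, 6]
  [9, 4, 9, 11, 4, 5]
  [-1, 9, -1, -2, 8, 4]
Answer: row 2 of T^⊗2 = [-14, -3, -14, -5, -3, -2]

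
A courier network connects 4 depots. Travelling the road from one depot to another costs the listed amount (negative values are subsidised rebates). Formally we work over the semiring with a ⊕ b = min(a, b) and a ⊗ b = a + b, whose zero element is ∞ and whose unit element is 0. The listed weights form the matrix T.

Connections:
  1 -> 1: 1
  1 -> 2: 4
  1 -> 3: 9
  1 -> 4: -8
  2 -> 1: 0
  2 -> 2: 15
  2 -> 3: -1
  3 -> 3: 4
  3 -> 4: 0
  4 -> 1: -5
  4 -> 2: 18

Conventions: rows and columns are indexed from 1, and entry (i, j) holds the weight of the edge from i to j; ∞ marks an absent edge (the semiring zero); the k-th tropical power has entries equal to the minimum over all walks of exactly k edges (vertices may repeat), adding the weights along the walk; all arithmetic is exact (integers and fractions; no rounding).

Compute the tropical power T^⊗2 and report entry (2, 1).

T^⊗2:
  [-13, 5, 3, -7]
  [1, 4, 3, -8]
  [-5, 18, 8, 4]
  [-4, -1, 4, -13]
Key observation: the optimum is the walk 2->1->1, with weight 0 + 1 = 1.
Optimal value attained by: walk 2->1->1.
Answer: (T^⊗2)[2][1] = 1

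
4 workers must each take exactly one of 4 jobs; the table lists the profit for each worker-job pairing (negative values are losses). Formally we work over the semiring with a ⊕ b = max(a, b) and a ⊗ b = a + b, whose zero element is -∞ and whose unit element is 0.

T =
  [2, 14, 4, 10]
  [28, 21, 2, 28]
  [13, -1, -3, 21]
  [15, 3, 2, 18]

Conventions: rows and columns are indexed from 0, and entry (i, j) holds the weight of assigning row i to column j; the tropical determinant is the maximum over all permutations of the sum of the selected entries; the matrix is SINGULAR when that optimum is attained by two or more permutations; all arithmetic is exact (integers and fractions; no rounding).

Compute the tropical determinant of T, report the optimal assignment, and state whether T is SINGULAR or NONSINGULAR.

σ = (0, 1, 2, 3): 2 + 21 + (-3) + 18 = 38
σ = (0, 1, 3, 2): 2 + 21 + 21 + 2 = 46
σ = (0, 2, 1, 3): 2 + 2 + (-1) + 18 = 21
σ = (0, 2, 3, 1): 2 + 2 + 21 + 3 = 28
σ = (0, 3, 1, 2): 2 + 28 + (-1) + 2 = 31
σ = (0, 3, 2, 1): 2 + 28 + (-3) + 3 = 30
σ = (1, 0, 2, 3): 14 + 28 + (-3) + 18 = 57
σ = (1, 0, 3, 2): 14 + 28 + 21 + 2 = 65
σ = (1, 2, 0, 3): 14 + 2 + 13 + 18 = 47
σ = (1, 2, 3, 0): 14 + 2 + 21 + 15 = 52
σ = (1, 3, 0, 2): 14 + 28 + 13 + 2 = 57
σ = (1, 3, 2, 0): 14 + 28 + (-3) + 15 = 54
σ = (2, 0, 1, 3): 4 + 28 + (-1) + 18 = 49
σ = (2, 0, 3, 1): 4 + 28 + 21 + 3 = 56
σ = (2, 1, 0, 3): 4 + 21 + 13 + 18 = 56
σ = (2, 1, 3, 0): 4 + 21 + 21 + 15 = 61
σ = (2, 3, 0, 1): 4 + 28 + 13 + 3 = 48
σ = (2, 3, 1, 0): 4 + 28 + (-1) + 15 = 46
σ = (3, 0, 1, 2): 10 + 28 + (-1) + 2 = 39
σ = (3, 0, 2, 1): 10 + 28 + (-3) + 3 = 38
σ = (3, 1, 0, 2): 10 + 21 + 13 + 2 = 46
σ = (3, 1, 2, 0): 10 + 21 + (-3) + 15 = 43
σ = (3, 2, 0, 1): 10 + 2 + 13 + 3 = 28
σ = (3, 2, 1, 0): 10 + 2 + (-1) + 15 = 26
Optimal value attained by: σ = (1, 0, 3, 2).
Answer: det⊕(T) = 65; verdict: NONSINGULAR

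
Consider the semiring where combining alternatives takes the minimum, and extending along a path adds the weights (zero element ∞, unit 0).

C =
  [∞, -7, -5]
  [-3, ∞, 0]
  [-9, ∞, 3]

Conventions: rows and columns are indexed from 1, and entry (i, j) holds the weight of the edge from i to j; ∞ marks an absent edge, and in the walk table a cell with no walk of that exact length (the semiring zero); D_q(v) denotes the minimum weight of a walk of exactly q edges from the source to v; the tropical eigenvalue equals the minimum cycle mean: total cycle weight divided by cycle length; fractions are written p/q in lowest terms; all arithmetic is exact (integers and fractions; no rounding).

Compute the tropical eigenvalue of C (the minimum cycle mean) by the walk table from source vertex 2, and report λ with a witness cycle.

q=0: [∞, 0, ∞]
q=1: [-3, ∞, 0]
q=2: [-9, -10, -8]
q=3: [-17, -16, -14]
Optimal cycle mean attained by: cycle 1->3->1, total (-5) + (-9), length 2.
Answer: λ = -7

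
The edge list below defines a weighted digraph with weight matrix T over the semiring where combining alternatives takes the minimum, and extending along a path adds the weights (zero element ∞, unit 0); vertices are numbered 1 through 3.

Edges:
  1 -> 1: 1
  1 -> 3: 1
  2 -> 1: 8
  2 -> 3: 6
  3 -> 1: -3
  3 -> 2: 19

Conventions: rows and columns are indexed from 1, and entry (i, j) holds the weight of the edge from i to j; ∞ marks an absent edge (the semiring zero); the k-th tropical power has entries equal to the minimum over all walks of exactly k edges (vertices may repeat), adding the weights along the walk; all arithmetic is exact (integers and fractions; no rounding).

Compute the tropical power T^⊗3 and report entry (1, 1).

T^⊗2:
  [-2, 20, 2]
  [3, 25, 9]
  [-2, ∞, -2]
T^⊗3:
  [-1, 21, -1]
  [4, 28, 4]
  [-5, 17, -1]
Key observation: the optimum is the walk 1->1->3->1, with weight 1 + 1 + (-3) = -1.
Optimal value attained by: walk 1->1->3->1.
Answer: (T^⊗3)[1][1] = -1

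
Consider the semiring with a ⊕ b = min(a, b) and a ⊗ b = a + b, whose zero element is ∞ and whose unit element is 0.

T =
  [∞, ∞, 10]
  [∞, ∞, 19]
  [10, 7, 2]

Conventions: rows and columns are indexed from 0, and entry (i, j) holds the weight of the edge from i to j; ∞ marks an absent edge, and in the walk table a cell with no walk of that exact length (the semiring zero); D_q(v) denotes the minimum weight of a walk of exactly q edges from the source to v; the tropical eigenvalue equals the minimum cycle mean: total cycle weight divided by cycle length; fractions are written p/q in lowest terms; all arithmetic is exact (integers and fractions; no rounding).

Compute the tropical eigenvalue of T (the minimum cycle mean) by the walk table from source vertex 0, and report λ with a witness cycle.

q=0: [0, ∞, ∞]
q=1: [∞, ∞, 10]
q=2: [20, 17, 12]
q=3: [22, 19, 14]
Optimal cycle mean attained by: cycle 2->2, total 2, length 1.
Answer: λ = 2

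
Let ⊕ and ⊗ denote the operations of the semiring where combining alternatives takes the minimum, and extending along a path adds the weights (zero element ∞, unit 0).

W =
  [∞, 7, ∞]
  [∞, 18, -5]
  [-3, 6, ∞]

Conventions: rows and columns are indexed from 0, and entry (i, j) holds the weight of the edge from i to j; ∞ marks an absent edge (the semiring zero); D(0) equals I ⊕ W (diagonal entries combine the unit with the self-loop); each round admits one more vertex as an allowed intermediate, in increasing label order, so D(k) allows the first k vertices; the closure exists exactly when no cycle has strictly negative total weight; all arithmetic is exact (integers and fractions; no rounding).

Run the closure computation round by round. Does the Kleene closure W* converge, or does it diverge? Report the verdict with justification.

D(0):
  [0, 7, ∞]
  [∞, 0, -5]
  [-3, 6, 0]
D(1):
  [0, 7, ∞]
  [∞, 0, -5]
  [-3, 4, 0]
Detection: at round 2, diagonal entry (2, 2) turns strictly negative.
Key observation: the cycle 2->0->1->2 has total weight (-3) + 7 + (-5), which is strictly negative.
Answer: DIVERGES — negative cycle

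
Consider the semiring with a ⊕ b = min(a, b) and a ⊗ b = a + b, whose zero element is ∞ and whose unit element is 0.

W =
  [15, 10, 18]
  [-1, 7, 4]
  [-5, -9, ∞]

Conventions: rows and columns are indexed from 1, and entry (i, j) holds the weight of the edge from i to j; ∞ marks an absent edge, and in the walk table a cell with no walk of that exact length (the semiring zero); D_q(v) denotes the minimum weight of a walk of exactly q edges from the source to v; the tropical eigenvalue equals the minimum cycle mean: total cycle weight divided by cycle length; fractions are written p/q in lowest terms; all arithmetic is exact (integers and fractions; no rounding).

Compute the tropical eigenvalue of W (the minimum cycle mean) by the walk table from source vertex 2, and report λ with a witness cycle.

q=0: [∞, 0, ∞]
q=1: [-1, 7, 4]
q=2: [-1, -5, 11]
q=3: [-6, 2, -1]
Optimal cycle mean attained by: cycle 2->3->2, total 4 + (-9), length 2.
Answer: λ = -5/2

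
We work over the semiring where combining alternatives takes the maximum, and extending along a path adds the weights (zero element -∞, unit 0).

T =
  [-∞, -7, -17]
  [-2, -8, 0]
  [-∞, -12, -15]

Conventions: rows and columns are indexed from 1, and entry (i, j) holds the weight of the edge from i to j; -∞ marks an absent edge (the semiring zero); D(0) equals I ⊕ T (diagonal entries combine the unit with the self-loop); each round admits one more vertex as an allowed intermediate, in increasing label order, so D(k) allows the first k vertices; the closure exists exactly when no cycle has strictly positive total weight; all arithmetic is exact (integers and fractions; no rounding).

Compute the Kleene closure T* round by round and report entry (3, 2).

D(0):
  [0, -7, -17]
  [-2, 0, 0]
  [-∞, -12, 0]
D(1):
  [0, -7, -17]
  [-2, 0, 0]
  [-∞, -12, 0]
D(2):
  [0, -7, -7]
  [-2, 0, 0]
  [-14, -12, 0]
D(3):
  [0, -7, -7]
  [-2, 0, 0]
  [-14, -12, 0]
Answer: T*[3][2] = -12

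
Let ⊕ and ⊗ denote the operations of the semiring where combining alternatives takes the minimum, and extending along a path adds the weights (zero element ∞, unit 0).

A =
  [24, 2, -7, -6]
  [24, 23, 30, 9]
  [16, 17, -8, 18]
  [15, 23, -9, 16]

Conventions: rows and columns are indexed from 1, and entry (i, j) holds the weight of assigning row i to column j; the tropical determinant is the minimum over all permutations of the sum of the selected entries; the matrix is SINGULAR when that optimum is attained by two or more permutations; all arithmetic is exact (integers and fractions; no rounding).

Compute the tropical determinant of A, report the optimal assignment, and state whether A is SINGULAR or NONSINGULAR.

σ = (1, 2, 3, 4): 24 + 23 + (-8) + 16 = 55
σ = (1, 2, 4, 3): 24 + 23 + 18 + (-9) = 56
σ = (1, 3, 2, 4): 24 + 30 + 17 + 16 = 87
σ = (1, 3, 4, 2): 24 + 30 + 18 + 23 = 95
σ = (1, 4, 2, 3): 24 + 9 + 17 + (-9) = 41
σ = (1, 4, 3, 2): 24 + 9 + (-8) + 23 = 48
σ = (2, 1, 3, 4): 2 + 24 + (-8) + 16 = 34
σ = (2, 1, 4, 3): 2 + 24 + 18 + (-9) = 35
σ = (2, 3, 1, 4): 2 + 30 + 16 + 16 = 64
σ = (2, 3, 4, 1): 2 + 30 + 18 + 15 = 65
σ = (2, 4, 1, 3): 2 + 9 + 16 + (-9) = 18
σ = (2, 4, 3, 1): 2 + 9 + (-8) + 15 = 18
σ = (3, 1, 2, 4): (-7) + 24 + 17 + 16 = 50
σ = (3, 1, 4, 2): (-7) + 24 + 18 + 23 = 58
σ = (3, 2, 1, 4): (-7) + 23 + 16 + 16 = 48
σ = (3, 2, 4, 1): (-7) + 23 + 18 + 15 = 49
σ = (3, 4, 1, 2): (-7) + 9 + 16 + 23 = 41
σ = (3, 4, 2, 1): (-7) + 9 + 17 + 15 = 34
σ = (4, 1, 2, 3): (-6) + 24 + 17 + (-9) = 26
σ = (4, 1, 3, 2): (-6) + 24 + (-8) + 23 = 33
σ = (4, 2, 1, 3): (-6) + 23 + 16 + (-9) = 24
σ = (4, 2, 3, 1): (-6) + 23 + (-8) + 15 = 24
σ = (4, 3, 1, 2): (-6) + 30 + 16 + 23 = 63
σ = (4, 3, 2, 1): (-6) + 30 + 17 + 15 = 56
Optimal value attained by: σ = (2, 4, 1, 3).
Answer: det⊕(A) = 18; verdict: SINGULAR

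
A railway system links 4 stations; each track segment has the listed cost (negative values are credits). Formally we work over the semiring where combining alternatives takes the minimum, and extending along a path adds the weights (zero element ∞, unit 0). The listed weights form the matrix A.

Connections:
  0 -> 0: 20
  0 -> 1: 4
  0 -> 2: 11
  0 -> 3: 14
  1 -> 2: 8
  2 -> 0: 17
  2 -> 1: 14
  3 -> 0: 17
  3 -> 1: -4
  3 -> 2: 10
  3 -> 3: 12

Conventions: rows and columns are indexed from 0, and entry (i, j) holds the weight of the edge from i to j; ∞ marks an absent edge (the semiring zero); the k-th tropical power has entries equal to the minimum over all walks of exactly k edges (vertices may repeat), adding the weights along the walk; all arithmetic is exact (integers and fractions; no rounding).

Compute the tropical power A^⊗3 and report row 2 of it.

A^⊗2:
  [28, 10, 12, 26]
  [25, 22, ∞, ∞]
  [37, 21, 22, 31]
  [27, 8, 4, 24]
A^⊗3:
  [29, 22, 18, 38]
  [45, 29, 30, 39]
  [39, 27, 29, 43]
  [21, 18, 16, 36]
Answer: row 2 of A^⊗3 = [39, 27, 29, 43]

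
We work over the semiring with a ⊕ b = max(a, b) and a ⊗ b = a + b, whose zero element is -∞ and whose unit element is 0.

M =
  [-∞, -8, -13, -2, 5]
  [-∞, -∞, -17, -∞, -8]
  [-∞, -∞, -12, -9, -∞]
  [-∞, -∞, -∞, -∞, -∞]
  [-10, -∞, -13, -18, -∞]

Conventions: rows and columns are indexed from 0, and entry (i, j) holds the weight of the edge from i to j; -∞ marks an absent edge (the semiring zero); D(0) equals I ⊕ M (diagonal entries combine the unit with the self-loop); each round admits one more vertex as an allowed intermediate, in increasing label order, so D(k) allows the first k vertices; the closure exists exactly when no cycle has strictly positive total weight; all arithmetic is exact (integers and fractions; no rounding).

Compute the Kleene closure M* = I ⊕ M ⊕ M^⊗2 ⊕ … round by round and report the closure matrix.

D(0):
  [0, -8, -13, -2, 5]
  [-∞, 0, -17, -∞, -8]
  [-∞, -∞, 0, -9, -∞]
  [-∞, -∞, -∞, 0, -∞]
  [-10, -∞, -13, -18, 0]
D(1):
  [0, -8, -13, -2, 5]
  [-∞, 0, -17, -∞, -8]
  [-∞, -∞, 0, -9, -∞]
  [-∞, -∞, -∞, 0, -∞]
  [-10, -18, -13, -12, 0]
D(2):
  [0, -8, -13, -2, 5]
  [-∞, 0, -17, -∞, -8]
  [-∞, -∞, 0, -9, -∞]
  [-∞, -∞, -∞, 0, -∞]
  [-10, -18, -13, -12, 0]
D(3):
  [0, -8, -13, -2, 5]
  [-∞, 0, -17, -26, -8]
  [-∞, -∞, 0, -9, -∞]
  [-∞, -∞, -∞, 0, -∞]
  [-10, -18, -13, -12, 0]
D(4):
  [0, -8, -13, -2, 5]
  [-∞, 0, -17, -26, -8]
  [-∞, -∞, 0, -9, -∞]
  [-∞, -∞, -∞, 0, -∞]
  [-10, -18, -13, -12, 0]
D(5):
  [0, -8, -8, -2, 5]
  [-18, 0, -17, -20, -8]
  [-∞, -∞, 0, -9, -∞]
  [-∞, -∞, -∞, 0, -∞]
  [-10, -18, -13, -12, 0]
Answer: M* = [[0, -8, -8, -2, 5], [-18, 0, -17, -20, -8], [-∞, -∞, 0, -9, -∞], [-∞, -∞, -∞, 0, -∞], [-10, -18, -13, -12, 0]]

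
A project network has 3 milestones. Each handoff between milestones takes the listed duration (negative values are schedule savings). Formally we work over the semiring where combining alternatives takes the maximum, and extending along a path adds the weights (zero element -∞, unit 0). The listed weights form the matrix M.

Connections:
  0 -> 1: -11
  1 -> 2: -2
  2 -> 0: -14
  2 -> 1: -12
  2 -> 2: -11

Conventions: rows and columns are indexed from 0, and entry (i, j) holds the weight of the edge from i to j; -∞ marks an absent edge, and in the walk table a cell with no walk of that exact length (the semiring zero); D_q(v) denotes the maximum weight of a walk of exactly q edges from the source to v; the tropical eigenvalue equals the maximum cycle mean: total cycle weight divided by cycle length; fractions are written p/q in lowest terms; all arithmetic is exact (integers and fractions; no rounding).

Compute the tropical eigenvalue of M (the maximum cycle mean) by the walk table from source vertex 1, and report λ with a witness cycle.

q=0: [-∞, 0, -∞]
q=1: [-∞, -∞, -2]
q=2: [-16, -14, -13]
q=3: [-27, -25, -16]
Optimal cycle mean attained by: cycle 1->2->1, total (-2) + (-12), length 2.
Answer: λ = -7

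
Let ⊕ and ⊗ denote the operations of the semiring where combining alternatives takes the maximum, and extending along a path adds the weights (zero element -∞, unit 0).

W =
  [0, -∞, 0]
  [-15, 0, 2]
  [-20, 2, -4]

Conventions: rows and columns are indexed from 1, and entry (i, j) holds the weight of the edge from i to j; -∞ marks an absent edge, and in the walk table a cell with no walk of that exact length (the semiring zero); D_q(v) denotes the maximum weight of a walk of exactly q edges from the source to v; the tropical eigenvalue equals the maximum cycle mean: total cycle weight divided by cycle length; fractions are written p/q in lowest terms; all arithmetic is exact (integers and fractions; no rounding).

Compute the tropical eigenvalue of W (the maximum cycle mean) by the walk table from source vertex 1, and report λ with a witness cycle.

q=0: [0, -∞, -∞]
q=1: [0, -∞, 0]
q=2: [0, 2, 0]
q=3: [0, 2, 4]
Optimal cycle mean attained by: cycle 2->3->2, total 2 + 2, length 2.
Answer: λ = 2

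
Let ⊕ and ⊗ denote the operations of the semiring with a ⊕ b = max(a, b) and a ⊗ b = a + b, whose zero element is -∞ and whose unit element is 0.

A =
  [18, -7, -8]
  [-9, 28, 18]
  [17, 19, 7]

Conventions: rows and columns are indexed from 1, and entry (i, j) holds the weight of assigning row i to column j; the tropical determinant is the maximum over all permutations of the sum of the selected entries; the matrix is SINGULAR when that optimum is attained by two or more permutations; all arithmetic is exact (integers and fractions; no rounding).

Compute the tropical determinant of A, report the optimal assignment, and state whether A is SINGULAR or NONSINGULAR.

σ = (1, 2, 3): 18 + 28 + 7 = 53
σ = (1, 3, 2): 18 + 18 + 19 = 55
σ = (2, 1, 3): (-7) + (-9) + 7 = -9
σ = (2, 3, 1): (-7) + 18 + 17 = 28
σ = (3, 1, 2): (-8) + (-9) + 19 = 2
σ = (3, 2, 1): (-8) + 28 + 17 = 37
Optimal value attained by: σ = (1, 3, 2).
Answer: det⊕(A) = 55; verdict: NONSINGULAR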